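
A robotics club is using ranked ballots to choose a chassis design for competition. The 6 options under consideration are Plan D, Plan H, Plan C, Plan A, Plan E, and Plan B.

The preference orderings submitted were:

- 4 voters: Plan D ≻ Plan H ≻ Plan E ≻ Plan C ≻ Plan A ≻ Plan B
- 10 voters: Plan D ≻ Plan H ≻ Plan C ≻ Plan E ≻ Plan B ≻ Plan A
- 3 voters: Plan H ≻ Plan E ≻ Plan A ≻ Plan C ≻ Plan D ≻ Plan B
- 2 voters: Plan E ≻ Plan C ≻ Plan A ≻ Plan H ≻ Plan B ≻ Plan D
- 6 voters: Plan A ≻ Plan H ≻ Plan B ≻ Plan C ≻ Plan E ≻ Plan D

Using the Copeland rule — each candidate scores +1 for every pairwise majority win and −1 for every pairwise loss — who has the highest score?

Pairwise results:
  Plan D vs Plan H: Plan D wins 14–11.
  Plan D vs Plan C: Plan D wins 14–11.
  Plan D vs Plan A: Plan D wins 14–11.
  Plan D vs Plan E: Plan D wins 14–11.
  Plan D vs Plan B: Plan D wins 17–8.
  Plan H vs Plan C: Plan H wins 23–2.
  Plan H vs Plan A: Plan H wins 17–8.
  Plan H vs Plan E: Plan H wins 23–2.
  Plan H vs Plan B: Plan H wins 25–0.
  Plan C vs Plan A: Plan C wins 16–9.
  Plan C vs Plan E: Plan C wins 16–9.
  Plan C vs Plan B: Plan C wins 19–6.
  Plan A vs Plan E: Plan E wins 19–6.
  Plan A vs Plan B: Plan A wins 15–10.
  Plan E vs Plan B: Plan E wins 19–6.
Copeland scores (wins − losses):
  Plan D: 5 − 0 = 5
  Plan H: 4 − 1 = 3
  Plan C: 3 − 2 = 1
  Plan A: 1 − 4 = -3
  Plan E: 2 − 3 = -1
  Plan B: 0 − 5 = -5
Plan D has the best Copeland score.

Plan D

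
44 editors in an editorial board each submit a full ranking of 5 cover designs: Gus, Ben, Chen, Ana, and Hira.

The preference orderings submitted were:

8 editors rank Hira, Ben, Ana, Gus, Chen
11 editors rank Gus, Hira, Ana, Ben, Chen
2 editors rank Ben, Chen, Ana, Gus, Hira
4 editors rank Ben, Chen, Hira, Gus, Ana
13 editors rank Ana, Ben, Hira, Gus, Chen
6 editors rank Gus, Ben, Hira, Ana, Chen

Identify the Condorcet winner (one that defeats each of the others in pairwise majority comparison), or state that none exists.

None — there is no Condorcet winner

Head-to-head results (44 voters total):
Gus vs Ben: Ben wins 27–17.
Gus vs Chen: Gus wins 38–6.
Gus vs Ana: Ana wins 23–21.
Gus vs Hira: Hira wins 25–19.
Ben vs Chen: Ben wins 44–0.
Ben vs Ana: Ana wins 24–20.
Ben vs Hira: Ben wins 25–19.
Chen vs Ana: Ana wins 38–6.
Chen vs Hira: Hira wins 38–6.
Ana vs Hira: Hira wins 29–15.
No candidate beats all others: Ben beats Hira beats Ana beats Ben, a majority cycle.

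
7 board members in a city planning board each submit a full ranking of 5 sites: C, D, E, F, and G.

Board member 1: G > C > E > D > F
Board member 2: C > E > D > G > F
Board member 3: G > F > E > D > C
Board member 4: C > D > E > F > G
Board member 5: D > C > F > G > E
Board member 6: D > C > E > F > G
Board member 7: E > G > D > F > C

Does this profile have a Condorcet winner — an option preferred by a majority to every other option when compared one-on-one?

Head-to-head results (7 voters total):
C vs D: D wins 4–3.
C vs E: C wins 5–2.
C vs F: C wins 5–2.
C vs G: C wins 4–3.
D vs E: E wins 4–3.
D vs F: D wins 6–1.
D vs G: D wins 4–3.
E vs F: E wins 5–2.
E vs G: E wins 4–3.
F vs G: G wins 4–3.
No candidate beats all others: C beats E beats D beats C, a majority cycle.

No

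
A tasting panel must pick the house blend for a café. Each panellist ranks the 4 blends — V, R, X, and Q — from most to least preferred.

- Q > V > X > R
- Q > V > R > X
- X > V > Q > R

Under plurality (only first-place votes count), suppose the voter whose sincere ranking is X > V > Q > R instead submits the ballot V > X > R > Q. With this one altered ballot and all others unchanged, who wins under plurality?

First-place totals with the altered ballot: V 1, R 0, X 0, Q 2.
The winner is unchanged: still Q.

Q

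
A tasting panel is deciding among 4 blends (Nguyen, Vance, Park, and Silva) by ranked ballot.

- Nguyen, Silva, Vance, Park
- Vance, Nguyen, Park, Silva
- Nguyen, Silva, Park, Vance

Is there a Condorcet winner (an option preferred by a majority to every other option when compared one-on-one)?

Head-to-head results (3 voters total):
Nguyen vs Vance: Nguyen wins 2–1.
Nguyen vs Park: Nguyen wins 3–0.
Nguyen vs Silva: Nguyen wins 3–0.
Vance vs Park: Vance wins 2–1.
Vance vs Silva: Silva wins 2–1.
Park vs Silva: Silva wins 2–1.
Nguyen beats each rival — Vance (2–1), Park (3–0), Silva (3–0) — so Nguyen is the Condorcet winner.

Yes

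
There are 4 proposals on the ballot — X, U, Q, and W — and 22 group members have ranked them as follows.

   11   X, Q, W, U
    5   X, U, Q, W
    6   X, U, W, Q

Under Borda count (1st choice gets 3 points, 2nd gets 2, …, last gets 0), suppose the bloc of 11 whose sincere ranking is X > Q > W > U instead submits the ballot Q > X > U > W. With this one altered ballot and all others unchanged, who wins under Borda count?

X

Borda totals with the altered ballot: X 55, U 33, Q 38, W 6.
The winner is unchanged: still X.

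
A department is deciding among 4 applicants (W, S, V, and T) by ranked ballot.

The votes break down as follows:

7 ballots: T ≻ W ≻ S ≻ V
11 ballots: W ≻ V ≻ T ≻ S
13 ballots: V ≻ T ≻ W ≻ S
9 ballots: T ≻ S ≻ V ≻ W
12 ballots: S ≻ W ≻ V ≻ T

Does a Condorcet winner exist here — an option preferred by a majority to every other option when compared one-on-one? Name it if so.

Head-to-head results (52 voters total):
W vs S: W wins 31–21.
W vs V: W wins 30–22.
W vs T: T wins 29–23.
S vs V: S wins 28–24.
S vs T: T wins 40–12.
V vs T: V wins 36–16.
No candidate beats all others: W beats V beats T beats W, a majority cycle.

There is no Condorcet winner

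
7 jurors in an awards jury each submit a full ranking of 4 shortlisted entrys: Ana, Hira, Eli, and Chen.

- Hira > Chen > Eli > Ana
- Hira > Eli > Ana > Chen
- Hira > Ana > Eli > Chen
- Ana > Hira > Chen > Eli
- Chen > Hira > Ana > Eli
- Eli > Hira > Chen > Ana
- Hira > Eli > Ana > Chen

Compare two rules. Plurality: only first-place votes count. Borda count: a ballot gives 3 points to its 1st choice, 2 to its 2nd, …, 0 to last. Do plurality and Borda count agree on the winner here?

Plurality first-place counts: Ana 1, Hira 4, Eli 1, Chen 1 → Hira.
Borda totals: Ana 8, Hira 18, Eli 9, Chen 7 → Hira.
The two rules agree on Hira.

Yes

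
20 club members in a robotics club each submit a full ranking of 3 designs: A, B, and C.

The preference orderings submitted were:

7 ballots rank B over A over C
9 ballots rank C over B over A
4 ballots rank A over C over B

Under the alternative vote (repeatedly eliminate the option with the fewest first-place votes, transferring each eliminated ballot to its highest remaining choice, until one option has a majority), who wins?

Round 1: C 9, B 7, A 4. A has the fewest and is eliminated.
Round 2: C 13, B 7. C has a majority.

C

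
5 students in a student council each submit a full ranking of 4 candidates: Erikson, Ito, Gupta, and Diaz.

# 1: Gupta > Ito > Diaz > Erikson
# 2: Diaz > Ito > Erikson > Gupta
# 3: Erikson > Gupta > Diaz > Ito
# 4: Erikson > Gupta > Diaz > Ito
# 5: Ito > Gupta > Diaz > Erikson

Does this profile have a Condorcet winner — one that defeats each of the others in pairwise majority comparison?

Head-to-head results (5 voters total):
Erikson vs Ito: Ito wins 3–2.
Erikson vs Gupta: Erikson wins 3–2.
Erikson vs Diaz: Diaz wins 3–2.
Ito vs Gupta: Gupta wins 3–2.
Ito vs Diaz: Diaz wins 3–2.
Gupta vs Diaz: Gupta wins 4–1.
No candidate beats all others: Erikson beats Gupta beats Ito beats Erikson, a majority cycle.

No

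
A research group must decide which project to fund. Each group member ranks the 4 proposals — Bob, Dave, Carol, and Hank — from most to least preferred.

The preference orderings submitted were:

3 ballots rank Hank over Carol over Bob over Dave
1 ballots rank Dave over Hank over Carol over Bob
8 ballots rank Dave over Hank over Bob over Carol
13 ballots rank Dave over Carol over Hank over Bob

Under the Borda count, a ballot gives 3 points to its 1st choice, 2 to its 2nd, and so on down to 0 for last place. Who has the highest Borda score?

Dave

Borda scores:
  Bob: 3·1 + 0 + 8·1 + 13·0 = 11
  Dave: 3·0 + 3 + 8·3 + 13·3 = 66
  Carol: 3·2 + 1 + 8·0 + 13·2 = 33
  Hank: 3·3 + 2 + 8·2 + 13·1 = 40
Dave has the highest total.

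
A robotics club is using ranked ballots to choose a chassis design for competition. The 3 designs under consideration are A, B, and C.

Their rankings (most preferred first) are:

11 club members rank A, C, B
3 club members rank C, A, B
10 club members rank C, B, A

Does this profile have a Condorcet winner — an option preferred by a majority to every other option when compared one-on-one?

Yes

Head-to-head results (24 voters total):
A vs B: A wins 14–10.
A vs C: C wins 13–11.
B vs C: C wins 24–0.
C beats each rival — A (13–11), B (24–0) — so C is the Condorcet winner.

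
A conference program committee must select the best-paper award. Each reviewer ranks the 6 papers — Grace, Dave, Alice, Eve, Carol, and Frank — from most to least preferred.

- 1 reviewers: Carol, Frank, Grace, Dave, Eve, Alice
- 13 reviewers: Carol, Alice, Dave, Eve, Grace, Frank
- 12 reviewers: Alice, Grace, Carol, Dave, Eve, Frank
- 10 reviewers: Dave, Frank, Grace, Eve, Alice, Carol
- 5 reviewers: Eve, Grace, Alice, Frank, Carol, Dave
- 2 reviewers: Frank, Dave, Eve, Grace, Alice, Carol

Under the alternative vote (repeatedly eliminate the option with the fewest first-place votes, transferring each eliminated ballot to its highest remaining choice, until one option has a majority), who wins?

Alice

Round 1: Carol 14, Alice 12, Dave 10, Eve 5, Frank 2, Grace 0. Grace has the fewest and is eliminated.
Round 2: Carol 14, Alice 12, Dave 10, Eve 5, Frank 2. Frank has the fewest and is eliminated.
Round 3: Carol 14, Dave 12, Alice 12, Eve 5. Eve has the fewest and is eliminated.
Round 4: Alice 17, Carol 14, Dave 12. Dave has the fewest and is eliminated.
Round 5: Alice 29, Carol 14. Alice has a majority.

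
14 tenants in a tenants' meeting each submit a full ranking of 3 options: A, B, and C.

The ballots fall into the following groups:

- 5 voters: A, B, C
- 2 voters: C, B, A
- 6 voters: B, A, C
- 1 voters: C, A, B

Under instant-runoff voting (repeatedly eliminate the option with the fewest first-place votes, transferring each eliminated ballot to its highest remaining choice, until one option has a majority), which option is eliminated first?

C

Round 1: B 6, A 5, C 3. C has the fewest and is eliminated.
Round 2: B 8, A 6. B has a majority.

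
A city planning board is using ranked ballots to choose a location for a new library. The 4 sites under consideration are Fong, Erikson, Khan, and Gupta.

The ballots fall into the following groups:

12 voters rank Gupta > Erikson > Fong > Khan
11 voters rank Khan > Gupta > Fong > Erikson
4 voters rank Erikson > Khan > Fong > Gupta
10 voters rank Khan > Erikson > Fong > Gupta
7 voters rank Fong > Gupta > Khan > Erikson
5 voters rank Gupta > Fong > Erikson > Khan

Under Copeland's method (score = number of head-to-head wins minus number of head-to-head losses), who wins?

Khan

Pairwise results:
  Fong vs Erikson: Erikson wins 26–23.
  Fong vs Khan: Khan wins 25–24.
  Fong vs Gupta: Gupta wins 28–21.
  Erikson vs Khan: Khan wins 28–21.
  Erikson vs Gupta: Gupta wins 35–14.
  Khan vs Gupta: Khan wins 25–24.
Copeland scores (wins − losses):
  Fong: 0 − 3 = -3
  Erikson: 1 − 2 = -1
  Khan: 3 − 0 = 3
  Gupta: 2 − 1 = 1
Khan has the best Copeland score.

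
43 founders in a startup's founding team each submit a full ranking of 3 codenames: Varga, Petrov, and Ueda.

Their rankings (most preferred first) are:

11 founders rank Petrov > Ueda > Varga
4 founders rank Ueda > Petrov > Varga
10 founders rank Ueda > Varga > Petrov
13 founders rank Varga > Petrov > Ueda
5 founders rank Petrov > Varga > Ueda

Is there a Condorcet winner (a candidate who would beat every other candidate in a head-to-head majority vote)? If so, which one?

Head-to-head results (43 voters total):
Varga vs Petrov: Varga wins 23–20.
Varga vs Ueda: Ueda wins 25–18.
Petrov vs Ueda: Petrov wins 29–14.
No candidate beats all others: Varga beats Petrov beats Ueda beats Varga, a majority cycle.

There is no Condorcet winner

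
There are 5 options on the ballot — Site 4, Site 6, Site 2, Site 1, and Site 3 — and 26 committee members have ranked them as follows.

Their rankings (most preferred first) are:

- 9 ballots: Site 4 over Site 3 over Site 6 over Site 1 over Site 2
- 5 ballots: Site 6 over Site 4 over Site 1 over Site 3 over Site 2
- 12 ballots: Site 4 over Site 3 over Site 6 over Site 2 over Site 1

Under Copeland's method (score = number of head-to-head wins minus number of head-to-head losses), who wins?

Pairwise results:
  Site 4 vs Site 6: Site 4 wins 21–5.
  Site 4 vs Site 2: Site 4 wins 26–0.
  Site 4 vs Site 1: Site 4 wins 26–0.
  Site 4 vs Site 3: Site 4 wins 26–0.
  Site 6 vs Site 2: Site 6 wins 26–0.
  Site 6 vs Site 1: Site 6 wins 26–0.
  Site 6 vs Site 3: Site 3 wins 21–5.
  Site 2 vs Site 1: Site 1 wins 14–12.
  Site 2 vs Site 3: Site 3 wins 26–0.
  Site 1 vs Site 3: Site 3 wins 21–5.
Copeland scores (wins − losses):
  Site 4: 4 − 0 = 4
  Site 6: 2 − 2 = 0
  Site 2: 0 − 4 = -4
  Site 1: 1 − 3 = -2
  Site 3: 3 − 1 = 2
Site 4 has the best Copeland score.

Site 4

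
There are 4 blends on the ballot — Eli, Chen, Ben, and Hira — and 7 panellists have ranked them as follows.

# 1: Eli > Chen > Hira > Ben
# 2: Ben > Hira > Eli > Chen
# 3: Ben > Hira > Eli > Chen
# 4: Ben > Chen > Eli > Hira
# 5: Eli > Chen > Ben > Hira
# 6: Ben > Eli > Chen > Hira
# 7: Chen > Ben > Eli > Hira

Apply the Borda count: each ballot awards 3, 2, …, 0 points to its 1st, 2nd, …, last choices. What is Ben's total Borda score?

Borda scores:
  Eli: 3 + 1 + 1 + 1 + 3 + 2 + 1 = 12
  Chen: 2 + 0 + 0 + 2 + 2 + 1 + 3 = 10
  Ben: 0 + 3 + 3 + 3 + 1 + 3 + 2 = 15
  Hira: 1 + 2 + 2 + 0 + 0 + 0 + 0 = 5

15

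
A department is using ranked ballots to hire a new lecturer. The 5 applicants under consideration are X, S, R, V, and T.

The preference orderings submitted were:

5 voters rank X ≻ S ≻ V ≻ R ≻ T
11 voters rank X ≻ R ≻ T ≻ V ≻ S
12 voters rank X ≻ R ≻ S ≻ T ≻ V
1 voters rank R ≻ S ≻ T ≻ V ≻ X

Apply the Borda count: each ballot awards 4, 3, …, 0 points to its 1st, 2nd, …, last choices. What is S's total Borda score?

Borda scores:
  X: 5·4 + 11·4 + 12·4 + 0 = 112
  S: 5·3 + 11·0 + 12·2 + 3 = 42
  R: 5·1 + 11·3 + 12·3 + 4 = 78
  V: 5·2 + 11·1 + 12·0 + 1 = 22
  T: 5·0 + 11·2 + 12·1 + 2 = 36

42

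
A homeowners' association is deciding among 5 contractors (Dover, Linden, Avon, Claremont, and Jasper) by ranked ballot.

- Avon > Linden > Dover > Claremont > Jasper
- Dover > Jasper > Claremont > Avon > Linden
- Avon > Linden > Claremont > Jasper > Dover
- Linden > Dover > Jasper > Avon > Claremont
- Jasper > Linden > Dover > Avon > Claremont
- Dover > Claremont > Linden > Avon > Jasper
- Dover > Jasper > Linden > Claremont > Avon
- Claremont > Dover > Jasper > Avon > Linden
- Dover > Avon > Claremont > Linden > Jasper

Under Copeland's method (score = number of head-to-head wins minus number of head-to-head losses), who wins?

Pairwise results:
  Dover vs Linden: Dover wins 5–4.
  Dover vs Avon: Dover wins 7–2.
  Dover vs Claremont: Dover wins 7–2.
  Dover vs Jasper: Dover wins 7–2.
  Linden vs Avon: Avon wins 5–4.
  Linden vs Claremont: Linden wins 5–4.
  Linden vs Jasper: Linden wins 5–4.
  Avon vs Claremont: Avon wins 5–4.
  Avon vs Jasper: Jasper wins 5–4.
  Claremont vs Jasper: Claremont wins 5–4.
Copeland scores (wins − losses):
  Dover: 4 − 0 = 4
  Linden: 2 − 2 = 0
  Avon: 2 − 2 = 0
  Claremont: 1 − 3 = -2
  Jasper: 1 − 3 = -2
Dover has the best Copeland score.

Dover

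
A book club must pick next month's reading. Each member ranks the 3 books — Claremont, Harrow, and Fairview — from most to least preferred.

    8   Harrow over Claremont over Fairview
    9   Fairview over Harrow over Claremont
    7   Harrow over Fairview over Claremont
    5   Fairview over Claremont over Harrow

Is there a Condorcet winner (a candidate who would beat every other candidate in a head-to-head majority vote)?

Yes

Head-to-head results (29 voters total):
Claremont vs Harrow: Harrow wins 24–5.
Claremont vs Fairview: Fairview wins 21–8.
Harrow vs Fairview: Harrow wins 15–14.
Harrow beats each rival — Claremont (24–5), Fairview (15–14) — so Harrow is the Condorcet winner.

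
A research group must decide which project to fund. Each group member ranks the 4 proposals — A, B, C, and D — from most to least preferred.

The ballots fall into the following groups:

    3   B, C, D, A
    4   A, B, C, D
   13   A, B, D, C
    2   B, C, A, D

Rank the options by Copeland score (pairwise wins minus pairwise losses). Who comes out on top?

Pairwise results:
  A vs B: A wins 17–5.
  A vs C: A wins 17–5.
  A vs D: A wins 19–3.
  B vs C: B wins 22–0.
  B vs D: B wins 22–0.
  C vs D: D wins 13–9.
Copeland scores (wins − losses):
  A: 3 − 0 = 3
  B: 2 − 1 = 1
  C: 0 − 3 = -3
  D: 1 − 2 = -1
A has the best Copeland score.

A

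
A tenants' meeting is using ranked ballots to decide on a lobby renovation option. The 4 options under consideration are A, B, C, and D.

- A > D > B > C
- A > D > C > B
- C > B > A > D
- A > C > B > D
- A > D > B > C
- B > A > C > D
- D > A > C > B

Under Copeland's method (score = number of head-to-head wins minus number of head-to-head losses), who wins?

A

Pairwise results:
  A vs B: A wins 5–2.
  A vs C: A wins 6–1.
  A vs D: A wins 6–1.
  B vs C: C wins 4–3.
  B vs D: D wins 4–3.
  C vs D: D wins 4–3.
Copeland scores (wins − losses):
  A: 3 − 0 = 3
  B: 0 − 3 = -3
  C: 1 − 2 = -1
  D: 2 − 1 = 1
A has the best Copeland score.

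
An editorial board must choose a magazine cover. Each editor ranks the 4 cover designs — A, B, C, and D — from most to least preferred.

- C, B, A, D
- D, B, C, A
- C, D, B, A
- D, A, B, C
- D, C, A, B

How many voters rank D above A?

4

Ballots ranking D above A: 4.
Ballots ranking A above D: 1.
So 4 of 5 voters prefer D to A.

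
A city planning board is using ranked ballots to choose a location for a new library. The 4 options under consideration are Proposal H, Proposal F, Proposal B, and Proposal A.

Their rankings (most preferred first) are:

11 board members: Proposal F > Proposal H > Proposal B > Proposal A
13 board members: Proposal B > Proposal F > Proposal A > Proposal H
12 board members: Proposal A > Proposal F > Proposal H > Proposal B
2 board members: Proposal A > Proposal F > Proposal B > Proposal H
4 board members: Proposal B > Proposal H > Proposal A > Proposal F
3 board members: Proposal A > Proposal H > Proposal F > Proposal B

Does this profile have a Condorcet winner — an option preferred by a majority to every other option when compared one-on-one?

Yes

Head-to-head results (45 voters total):
Proposal H vs Proposal F: Proposal F wins 38–7.
Proposal H vs Proposal B: Proposal H wins 26–19.
Proposal H vs Proposal A: Proposal A wins 30–15.
Proposal F vs Proposal B: Proposal F wins 28–17.
Proposal F vs Proposal A: Proposal F wins 24–21.
Proposal B vs Proposal A: Proposal B wins 28–17.
Proposal F beats each rival — Proposal H (38–7), Proposal B (28–17), Proposal A (24–21) — so Proposal F is the Condorcet winner.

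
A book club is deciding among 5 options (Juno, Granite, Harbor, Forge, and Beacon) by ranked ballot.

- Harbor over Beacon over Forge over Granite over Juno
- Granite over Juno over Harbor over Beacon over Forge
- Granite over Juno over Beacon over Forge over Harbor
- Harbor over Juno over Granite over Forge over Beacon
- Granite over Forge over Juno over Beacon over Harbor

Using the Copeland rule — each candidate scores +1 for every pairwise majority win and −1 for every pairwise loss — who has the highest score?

Pairwise results:
  Juno vs Granite: Granite wins 4–1.
  Juno vs Harbor: Juno wins 3–2.
  Juno vs Forge: Juno wins 3–2.
  Juno vs Beacon: Juno wins 4–1.
  Granite vs Harbor: Granite wins 3–2.
  Granite vs Forge: Granite wins 4–1.
  Granite vs Beacon: Granite wins 4–1.
  Harbor vs Forge: Harbor wins 3–2.
  Harbor vs Beacon: Harbor wins 3–2.
  Forge vs Beacon: Beacon wins 3–2.
Copeland scores (wins − losses):
  Juno: 3 − 1 = 2
  Granite: 4 − 0 = 4
  Harbor: 2 − 2 = 0
  Forge: 0 − 4 = -4
  Beacon: 1 − 3 = -2
Granite has the best Copeland score.

Granite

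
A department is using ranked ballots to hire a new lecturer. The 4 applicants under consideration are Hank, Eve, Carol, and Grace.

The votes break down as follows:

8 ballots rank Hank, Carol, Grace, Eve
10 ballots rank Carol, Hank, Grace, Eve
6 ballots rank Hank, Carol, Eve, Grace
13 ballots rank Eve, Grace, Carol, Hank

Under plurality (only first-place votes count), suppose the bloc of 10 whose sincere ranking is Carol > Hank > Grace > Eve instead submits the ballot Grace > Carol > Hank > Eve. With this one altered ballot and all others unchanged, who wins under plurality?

Hank

First-place totals with the altered ballot: Hank 14, Eve 13, Carol 0, Grace 10.
The winner is unchanged: still Hank.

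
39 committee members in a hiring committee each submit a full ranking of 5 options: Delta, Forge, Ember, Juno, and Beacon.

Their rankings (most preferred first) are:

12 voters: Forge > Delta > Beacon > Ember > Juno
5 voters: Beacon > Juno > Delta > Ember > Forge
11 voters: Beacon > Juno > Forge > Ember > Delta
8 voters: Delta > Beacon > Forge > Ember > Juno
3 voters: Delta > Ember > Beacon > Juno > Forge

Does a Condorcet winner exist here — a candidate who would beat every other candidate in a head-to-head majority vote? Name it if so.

There is no Condorcet winner

Head-to-head results (39 voters total):
Delta vs Forge: Forge wins 23–16.
Delta vs Ember: Delta wins 28–11.
Delta vs Juno: Delta wins 23–16.
Delta vs Beacon: Delta wins 23–16.
Forge vs Ember: Forge wins 31–8.
Forge vs Juno: Forge wins 20–19.
Forge vs Beacon: Beacon wins 27–12.
Ember vs Juno: Ember wins 23–16.
Ember vs Beacon: Beacon wins 36–3.
Juno vs Beacon: Beacon wins 39–0.
No candidate beats all others: Delta beats Beacon beats Forge beats Delta, a majority cycle.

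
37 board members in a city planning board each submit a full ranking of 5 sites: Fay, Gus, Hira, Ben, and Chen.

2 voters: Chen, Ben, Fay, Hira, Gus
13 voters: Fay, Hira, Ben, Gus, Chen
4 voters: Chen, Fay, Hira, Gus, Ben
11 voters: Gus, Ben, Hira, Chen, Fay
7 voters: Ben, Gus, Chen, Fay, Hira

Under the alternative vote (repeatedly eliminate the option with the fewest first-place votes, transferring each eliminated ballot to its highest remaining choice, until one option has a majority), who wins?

Fay

Round 1: Fay 13, Gus 11, Ben 7, Chen 6, Hira 0. Hira has the fewest and is eliminated.
Round 2: Fay 13, Gus 11, Ben 7, Chen 6. Chen has the fewest and is eliminated.
Round 3: Fay 17, Gus 11, Ben 9. Ben has the fewest and is eliminated.
Round 4: Fay 19, Gus 18. Fay has a majority.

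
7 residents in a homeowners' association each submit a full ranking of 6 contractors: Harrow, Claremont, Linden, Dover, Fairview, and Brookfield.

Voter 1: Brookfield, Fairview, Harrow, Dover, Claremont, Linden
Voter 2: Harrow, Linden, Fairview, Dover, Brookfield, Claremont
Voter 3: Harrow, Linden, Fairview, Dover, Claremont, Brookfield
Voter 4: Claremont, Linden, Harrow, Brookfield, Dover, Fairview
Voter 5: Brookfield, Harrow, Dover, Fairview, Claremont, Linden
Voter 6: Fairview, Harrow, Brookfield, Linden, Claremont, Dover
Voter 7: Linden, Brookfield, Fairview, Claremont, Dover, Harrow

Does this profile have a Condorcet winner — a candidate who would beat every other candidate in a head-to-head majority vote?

Head-to-head results (7 voters total):
Harrow vs Claremont: Harrow wins 5–2.
Harrow vs Linden: Harrow wins 5–2.
Harrow vs Dover: Harrow wins 6–1.
Harrow vs Fairview: Harrow wins 4–3.
Harrow vs Brookfield: Harrow wins 4–3.
Claremont vs Linden: Linden wins 4–3.
Claremont vs Dover: Dover wins 4–3.
Claremont vs Fairview: Fairview wins 6–1.
Claremont vs Brookfield: Brookfield wins 5–2.
Linden vs Dover: Linden wins 5–2.
Linden vs Fairview: Linden wins 4–3.
Linden vs Brookfield: Linden wins 4–3.
Dover vs Fairview: Fairview wins 5–2.
Dover vs Brookfield: Brookfield wins 5–2.
Fairview vs Brookfield: Brookfield wins 4–3.
Harrow beats each rival — Claremont (5–2), Linden (5–2), Dover (6–1), Fairview (4–3), Brookfield (4–3) — so Harrow is the Condorcet winner.

Yes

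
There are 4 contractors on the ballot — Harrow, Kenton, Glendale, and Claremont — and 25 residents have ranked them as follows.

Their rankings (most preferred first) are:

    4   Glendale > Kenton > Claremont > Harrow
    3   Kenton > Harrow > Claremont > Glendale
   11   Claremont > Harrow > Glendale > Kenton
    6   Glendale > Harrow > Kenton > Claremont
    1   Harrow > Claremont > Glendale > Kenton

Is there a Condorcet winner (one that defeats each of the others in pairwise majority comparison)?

No

Head-to-head results (25 voters total):
Harrow vs Kenton: Harrow wins 18–7.
Harrow vs Glendale: Harrow wins 15–10.
Harrow vs Claremont: Claremont wins 15–10.
Kenton vs Glendale: Glendale wins 22–3.
Kenton vs Claremont: Kenton wins 13–12.
Glendale vs Claremont: Claremont wins 15–10.
No candidate beats all others: Harrow beats Kenton beats Claremont beats Harrow, a majority cycle.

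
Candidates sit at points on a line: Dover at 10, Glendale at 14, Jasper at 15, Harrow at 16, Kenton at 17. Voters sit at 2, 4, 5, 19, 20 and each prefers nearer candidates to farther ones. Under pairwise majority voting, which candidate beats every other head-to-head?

With single-peaked preferences on a line, the Condorcet winner is the candidate closest to the median voter.
The median voter (position 5) is closest to Dover at 10.
Check: Dover vs Kenton — voters closer to Dover: 3 of 5.

Dover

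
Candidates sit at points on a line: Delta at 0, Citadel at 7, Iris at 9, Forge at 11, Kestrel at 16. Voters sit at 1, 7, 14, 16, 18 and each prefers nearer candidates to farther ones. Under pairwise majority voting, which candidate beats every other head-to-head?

Kestrel

With single-peaked preferences on a line, the Condorcet winner is the candidate closest to the median voter.
The median voter (position 14) is closest to Kestrel at 16.
Check: Kestrel vs Delta — voters closer to Kestrel: 3 of 5.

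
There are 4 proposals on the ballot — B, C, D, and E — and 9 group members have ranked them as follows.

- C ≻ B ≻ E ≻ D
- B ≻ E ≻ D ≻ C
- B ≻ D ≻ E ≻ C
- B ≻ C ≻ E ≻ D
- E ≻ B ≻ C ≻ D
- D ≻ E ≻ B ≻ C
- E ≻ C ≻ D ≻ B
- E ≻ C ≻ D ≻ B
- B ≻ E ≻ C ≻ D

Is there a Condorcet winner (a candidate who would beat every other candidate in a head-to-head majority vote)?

Head-to-head results (9 voters total):
B vs C: B wins 6–3.
B vs D: B wins 6–3.
B vs E: B wins 5–4.
C vs D: C wins 6–3.
C vs E: E wins 7–2.
D vs E: E wins 7–2.
B beats each rival — C (6–3), D (6–3), E (5–4) — so B is the Condorcet winner.

Yes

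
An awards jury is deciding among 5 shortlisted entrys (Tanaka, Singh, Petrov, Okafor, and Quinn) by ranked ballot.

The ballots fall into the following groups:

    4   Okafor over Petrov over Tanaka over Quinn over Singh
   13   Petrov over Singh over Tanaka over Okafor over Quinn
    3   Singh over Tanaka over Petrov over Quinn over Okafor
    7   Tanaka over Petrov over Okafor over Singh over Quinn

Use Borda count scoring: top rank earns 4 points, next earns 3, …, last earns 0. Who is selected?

Borda scores:
  Tanaka: 4·2 + 13·2 + 3·3 + 7·4 = 71
  Singh: 4·0 + 13·3 + 3·4 + 7·1 = 58
  Petrov: 4·3 + 13·4 + 3·2 + 7·3 = 91
  Okafor: 4·4 + 13·1 + 3·0 + 7·2 = 43
  Quinn: 4·1 + 13·0 + 3·1 + 7·0 = 7
Petrov has the highest total.

Petrov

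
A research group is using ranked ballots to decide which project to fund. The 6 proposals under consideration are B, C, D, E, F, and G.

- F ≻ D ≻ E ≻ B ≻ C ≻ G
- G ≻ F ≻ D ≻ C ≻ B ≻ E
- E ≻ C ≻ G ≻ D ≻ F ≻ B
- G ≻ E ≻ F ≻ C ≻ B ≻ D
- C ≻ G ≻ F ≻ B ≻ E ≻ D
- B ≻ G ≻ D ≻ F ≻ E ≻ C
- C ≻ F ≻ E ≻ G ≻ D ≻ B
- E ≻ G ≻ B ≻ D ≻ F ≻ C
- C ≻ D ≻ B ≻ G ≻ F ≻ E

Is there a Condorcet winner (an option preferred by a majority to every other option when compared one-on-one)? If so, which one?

Head-to-head results (9 voters total):
B vs C: C wins 6–3.
B vs D: D wins 5–4.
B vs E: E wins 5–4.
B vs F: F wins 6–3.
B vs G: G wins 6–3.
C vs D: C wins 5–4.
C vs E: E wins 5–4.
C vs F: F wins 5–4.
C vs G: C wins 5–4.
D vs E: E wins 5–4.
D vs F: F wins 5–4.
D vs G: G wins 7–2.
E vs F: F wins 6–3.
E vs G: G wins 5–4.
F vs G: G wins 7–2.
No candidate beats all others: C beats G beats E beats C, a majority cycle.

No Condorcet winner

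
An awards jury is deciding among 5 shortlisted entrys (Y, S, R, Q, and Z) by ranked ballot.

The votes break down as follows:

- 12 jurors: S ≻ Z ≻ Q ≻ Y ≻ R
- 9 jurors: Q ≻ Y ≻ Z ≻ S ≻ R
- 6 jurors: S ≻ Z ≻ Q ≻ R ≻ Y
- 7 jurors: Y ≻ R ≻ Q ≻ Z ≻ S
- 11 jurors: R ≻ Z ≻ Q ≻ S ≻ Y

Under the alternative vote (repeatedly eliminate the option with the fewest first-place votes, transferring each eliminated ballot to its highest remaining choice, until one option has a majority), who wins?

Round 1: S 18, R 11, Q 9, Y 7, Z 0. Z has the fewest and is eliminated.
Round 2: S 18, R 11, Q 9, Y 7. Y has the fewest and is eliminated.
Round 3: S 18, R 18, Q 9. Q has the fewest and is eliminated.
Round 4: S 27, R 18. S has a majority.

S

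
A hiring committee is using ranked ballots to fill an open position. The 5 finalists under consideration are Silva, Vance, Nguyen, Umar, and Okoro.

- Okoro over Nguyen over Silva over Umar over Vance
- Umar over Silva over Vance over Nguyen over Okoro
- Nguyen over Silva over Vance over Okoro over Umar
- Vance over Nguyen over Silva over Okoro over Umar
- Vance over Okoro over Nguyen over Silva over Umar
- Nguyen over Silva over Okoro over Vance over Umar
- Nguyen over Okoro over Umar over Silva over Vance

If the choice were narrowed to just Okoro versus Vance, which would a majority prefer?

Ballots ranking Okoro above Vance: 3.
Ballots ranking Vance above Okoro: 4.
Vance wins the head-to-head, 4–3.

Vance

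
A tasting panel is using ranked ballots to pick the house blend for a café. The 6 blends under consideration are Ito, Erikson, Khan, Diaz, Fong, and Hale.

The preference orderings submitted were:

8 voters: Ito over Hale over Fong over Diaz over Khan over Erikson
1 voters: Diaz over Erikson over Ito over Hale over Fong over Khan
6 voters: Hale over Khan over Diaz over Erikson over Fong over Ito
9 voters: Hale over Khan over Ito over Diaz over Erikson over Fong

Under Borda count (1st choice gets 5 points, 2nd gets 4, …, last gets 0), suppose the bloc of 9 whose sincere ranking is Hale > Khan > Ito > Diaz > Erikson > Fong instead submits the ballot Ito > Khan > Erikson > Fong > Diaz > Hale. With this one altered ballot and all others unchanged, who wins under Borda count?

Ito

Borda totals with the altered ballot: Ito 88, Erikson 43, Khan 68, Diaz 48, Fong 49, Hale 64.
The switch changes the winner from Hale to Ito.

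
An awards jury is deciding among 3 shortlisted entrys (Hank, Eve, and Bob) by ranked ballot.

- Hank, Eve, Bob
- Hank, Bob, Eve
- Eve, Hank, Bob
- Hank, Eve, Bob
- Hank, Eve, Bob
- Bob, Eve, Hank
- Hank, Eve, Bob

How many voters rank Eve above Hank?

Ballots ranking Eve above Hank: 2.
Ballots ranking Hank above Eve: 5.
So 2 of 7 voters prefer Eve to Hank.

2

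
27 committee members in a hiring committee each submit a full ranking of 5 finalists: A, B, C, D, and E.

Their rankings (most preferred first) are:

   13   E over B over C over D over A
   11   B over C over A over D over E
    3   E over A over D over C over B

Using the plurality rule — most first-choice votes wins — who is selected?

E

First-place vote totals:
  A: 0
  B: 11
  C: 0
  D: 0
  E: 16
E has the most first-place votes.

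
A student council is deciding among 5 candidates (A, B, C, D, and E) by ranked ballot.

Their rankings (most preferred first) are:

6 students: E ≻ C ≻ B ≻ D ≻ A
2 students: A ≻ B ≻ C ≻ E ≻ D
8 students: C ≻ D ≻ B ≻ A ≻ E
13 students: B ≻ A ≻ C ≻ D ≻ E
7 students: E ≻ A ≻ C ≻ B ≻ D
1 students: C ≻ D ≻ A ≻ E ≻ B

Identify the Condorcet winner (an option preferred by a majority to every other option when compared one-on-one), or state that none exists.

Head-to-head results (37 voters total):
A vs B: B wins 27–10.
A vs C: A wins 22–15.
A vs D: A wins 22–15.
A vs E: A wins 24–13.
B vs C: C wins 22–15.
B vs D: B wins 28–9.
B vs E: B wins 23–14.
C vs D: C wins 37–0.
C vs E: C wins 24–13.
D vs E: D wins 22–15.
No candidate beats all others: A beats C beats B beats A, a majority cycle.

None — there is no Condorcet winner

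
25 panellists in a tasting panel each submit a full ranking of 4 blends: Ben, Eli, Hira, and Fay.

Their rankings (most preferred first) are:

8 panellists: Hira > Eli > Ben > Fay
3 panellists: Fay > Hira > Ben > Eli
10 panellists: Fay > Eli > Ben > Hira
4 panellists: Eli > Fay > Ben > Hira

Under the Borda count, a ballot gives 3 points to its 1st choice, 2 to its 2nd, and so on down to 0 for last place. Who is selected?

Eli

Borda scores:
  Ben: 8·1 + 3·1 + 10·1 + 4·1 = 25
  Eli: 8·2 + 3·0 + 10·2 + 4·3 = 48
  Hira: 8·3 + 3·2 + 10·0 + 4·0 = 30
  Fay: 8·0 + 3·3 + 10·3 + 4·2 = 47
Eli has the highest total.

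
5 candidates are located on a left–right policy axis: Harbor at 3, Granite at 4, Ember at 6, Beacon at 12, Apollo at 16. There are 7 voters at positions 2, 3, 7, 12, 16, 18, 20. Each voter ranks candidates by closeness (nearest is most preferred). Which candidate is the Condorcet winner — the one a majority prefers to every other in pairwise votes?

With single-peaked preferences on a line, the Condorcet winner is the candidate closest to the median voter.
The median voter (position 12) is closest to Beacon at 12.
Check: Beacon vs Harbor — voters closer to Beacon: 4 of 7.

Beacon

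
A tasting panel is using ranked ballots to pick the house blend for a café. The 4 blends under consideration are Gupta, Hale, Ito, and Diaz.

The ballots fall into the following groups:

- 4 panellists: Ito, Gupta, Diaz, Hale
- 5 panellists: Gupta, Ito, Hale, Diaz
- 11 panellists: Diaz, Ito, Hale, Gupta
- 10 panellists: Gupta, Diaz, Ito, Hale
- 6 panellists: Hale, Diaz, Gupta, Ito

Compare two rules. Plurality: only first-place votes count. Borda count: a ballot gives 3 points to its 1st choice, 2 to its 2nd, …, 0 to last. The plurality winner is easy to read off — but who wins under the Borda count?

Diaz

Plurality first-place counts: Gupta 15, Hale 6, Ito 4, Diaz 11 → Gupta.
Borda totals: Gupta 59, Hale 34, Ito 54, Diaz 69 → Diaz.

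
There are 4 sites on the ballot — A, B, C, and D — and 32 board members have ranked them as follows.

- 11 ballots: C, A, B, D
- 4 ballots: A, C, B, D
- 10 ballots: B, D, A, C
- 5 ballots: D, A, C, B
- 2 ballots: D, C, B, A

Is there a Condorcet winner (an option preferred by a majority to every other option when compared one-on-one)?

Head-to-head results (32 voters total):
A vs B: A wins 20–12.
A vs C: A wins 19–13.
A vs D: D wins 17–15.
B vs C: C wins 22–10.
B vs D: B wins 25–7.
C vs D: D wins 17–15.
No candidate beats all others: A beats B beats D beats A, a majority cycle.

No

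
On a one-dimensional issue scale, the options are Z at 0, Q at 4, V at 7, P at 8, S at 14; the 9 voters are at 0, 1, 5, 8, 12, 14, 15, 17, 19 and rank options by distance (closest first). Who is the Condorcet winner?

S

With single-peaked preferences on a line, the Condorcet winner is the candidate closest to the median voter.
The median voter (position 12) is closest to S at 14.
Check: S vs Q — voters closer to S: 5 of 9.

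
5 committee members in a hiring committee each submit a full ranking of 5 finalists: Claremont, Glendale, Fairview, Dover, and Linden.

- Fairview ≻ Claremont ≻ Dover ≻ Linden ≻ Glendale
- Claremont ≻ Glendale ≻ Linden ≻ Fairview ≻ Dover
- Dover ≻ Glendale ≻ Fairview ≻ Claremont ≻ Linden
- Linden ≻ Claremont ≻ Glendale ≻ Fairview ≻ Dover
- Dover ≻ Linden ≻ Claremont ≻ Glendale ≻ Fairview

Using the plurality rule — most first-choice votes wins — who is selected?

Dover

First-place vote totals:
  Claremont: 1
  Glendale: 0
  Fairview: 1
  Dover: 2
  Linden: 1
Dover has the most first-place votes.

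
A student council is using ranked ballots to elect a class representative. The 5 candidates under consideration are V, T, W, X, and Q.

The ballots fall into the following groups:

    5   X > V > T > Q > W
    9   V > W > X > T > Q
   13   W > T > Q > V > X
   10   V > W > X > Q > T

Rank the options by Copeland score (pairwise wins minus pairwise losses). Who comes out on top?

Pairwise results:
  V vs T: V wins 24–13.
  V vs W: V wins 24–13.
  V vs X: V wins 32–5.
  V vs Q: V wins 24–13.
  T vs W: W wins 32–5.
  T vs X: X wins 24–13.
  T vs Q: T wins 27–10.
  W vs X: W wins 32–5.
  W vs Q: W wins 32–5.
  X vs Q: X wins 24–13.
Copeland scores (wins − losses):
  V: 4 − 0 = 4
  T: 1 − 3 = -2
  W: 3 − 1 = 2
  X: 2 − 2 = 0
  Q: 0 − 4 = -4
V has the best Copeland score.

V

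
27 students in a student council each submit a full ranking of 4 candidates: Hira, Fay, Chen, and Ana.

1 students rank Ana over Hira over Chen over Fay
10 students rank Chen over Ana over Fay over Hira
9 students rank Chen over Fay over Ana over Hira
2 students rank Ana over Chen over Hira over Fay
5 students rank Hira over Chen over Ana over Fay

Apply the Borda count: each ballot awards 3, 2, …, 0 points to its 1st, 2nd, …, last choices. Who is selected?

Chen

Borda scores:
  Hira: 2 + 10·0 + 9·0 + 2·1 + 5·3 = 19
  Fay: 0 + 10·1 + 9·2 + 2·0 + 5·0 = 28
  Chen: 1 + 10·3 + 9·3 + 2·2 + 5·2 = 72
  Ana: 3 + 10·2 + 9·1 + 2·3 + 5·1 = 43
Chen has the highest total.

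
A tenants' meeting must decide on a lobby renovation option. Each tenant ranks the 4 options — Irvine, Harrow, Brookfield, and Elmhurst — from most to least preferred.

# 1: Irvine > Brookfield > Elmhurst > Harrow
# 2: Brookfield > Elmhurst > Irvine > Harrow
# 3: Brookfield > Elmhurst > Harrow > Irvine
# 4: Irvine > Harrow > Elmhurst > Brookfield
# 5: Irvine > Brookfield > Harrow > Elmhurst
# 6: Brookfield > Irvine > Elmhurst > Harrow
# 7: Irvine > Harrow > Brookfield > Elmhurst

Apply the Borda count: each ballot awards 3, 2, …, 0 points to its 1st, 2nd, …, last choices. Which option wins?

Borda scores:
  Irvine: 3 + 1 + 0 + 3 + 3 + 2 + 3 = 15
  Harrow: 0 + 0 + 1 + 2 + 1 + 0 + 2 = 6
  Brookfield: 2 + 3 + 3 + 0 + 2 + 3 + 1 = 14
  Elmhurst: 1 + 2 + 2 + 1 + 0 + 1 + 0 = 7
Irvine has the highest total.

Irvine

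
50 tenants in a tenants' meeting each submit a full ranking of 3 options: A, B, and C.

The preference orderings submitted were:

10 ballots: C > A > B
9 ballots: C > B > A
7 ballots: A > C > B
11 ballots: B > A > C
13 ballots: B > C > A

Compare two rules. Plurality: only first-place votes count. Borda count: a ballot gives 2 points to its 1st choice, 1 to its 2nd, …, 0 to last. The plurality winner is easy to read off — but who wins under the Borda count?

Plurality first-place counts: A 7, B 24, C 19 → B.
Borda totals: A 35, B 57, C 58 → C.

C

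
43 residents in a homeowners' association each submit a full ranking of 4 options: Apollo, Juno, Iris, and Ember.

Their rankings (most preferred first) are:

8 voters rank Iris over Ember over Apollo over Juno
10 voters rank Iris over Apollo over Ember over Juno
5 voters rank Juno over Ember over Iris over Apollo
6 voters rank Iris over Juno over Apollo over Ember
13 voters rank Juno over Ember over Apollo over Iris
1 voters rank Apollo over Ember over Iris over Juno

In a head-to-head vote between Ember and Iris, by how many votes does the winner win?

Ballots ranking Ember above Iris: 5+13+1 = 19.
Ballots ranking Iris above Ember: 8+10+6 = 24.
Iris wins 24–19, a margin of 5.

5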